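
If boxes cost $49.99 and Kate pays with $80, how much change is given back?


Start with the amount paid:
$80
Subtract the price:
$80 - $49.99 = $30.01

$30.01


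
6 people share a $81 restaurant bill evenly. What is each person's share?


Total bill: $81
Number of people: 6
Each pays: $81 / 6 = $13.50

$13.50


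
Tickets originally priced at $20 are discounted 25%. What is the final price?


Calculate the discount amount:
25% of $20 = $5
Subtract from original:
$20 - $5 = $15

$15


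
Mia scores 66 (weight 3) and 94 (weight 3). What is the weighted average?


Weighted sum:
3 x 66 + 3 x 94 = 480
Total weight:
3 + 3 = 6
Weighted average:
480 / 6 = 80

80


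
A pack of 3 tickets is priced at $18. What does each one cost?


Total cost: $18
Number of items: 3
Unit price: $18 / 3 = $6

$6


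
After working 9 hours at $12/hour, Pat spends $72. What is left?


Calculate earnings:
9 x $12 = $108
Subtract spending:
$108 - $72 = $36

$36


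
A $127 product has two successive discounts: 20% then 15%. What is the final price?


First discount:
20% of $127 = $25.40
Price after first discount:
$127 - $25.40 = $101.60
Second discount:
15% of $101.60 = $15.24
Final price:
$101.60 - $15.24 = $86.36

$86.36


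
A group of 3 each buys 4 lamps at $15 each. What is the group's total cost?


Cost per person:
4 x $15 = $60
Group total:
3 x $60 = $180

$180


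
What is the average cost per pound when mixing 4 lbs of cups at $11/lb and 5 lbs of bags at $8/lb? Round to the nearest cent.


Cost of cups:
4 x $11 = $44
Cost of bags:
5 x $8 = $40
Total cost: $44 + $40 = $84
Total weight: 9 lbs
Average: $84 / 9 = $9.3333... ≈ $9.33/lb

$9.33/lb


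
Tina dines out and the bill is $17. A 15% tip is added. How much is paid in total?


Calculate the tip:
15% of $17 = $2.55
Add tip to meal cost:
$17 + $2.55 = $19.55

$19.55


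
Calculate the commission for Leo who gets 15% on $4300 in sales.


Convert rate to decimal:
15% = 0.15
Multiply by sales:
$4300 x 0.15 = $645

$645


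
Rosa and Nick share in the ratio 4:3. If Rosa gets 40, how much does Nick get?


Find the multiplier:
40 / 4 = 10
Apply to Nick's share:
3 x 10 = 30

30


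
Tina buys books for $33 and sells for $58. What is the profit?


Selling price = $58
Cost price = $33
Profit = selling price - cost price:
Profit = $58 - $33 = $25

$25


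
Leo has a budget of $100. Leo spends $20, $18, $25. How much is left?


Add up expenses:
$20 + $18 + $25 = $63
Subtract from budget:
$100 - $63 = $37

$37


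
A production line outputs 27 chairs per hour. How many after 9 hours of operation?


Production rate: 27 chairs per hour
Time: 9 hours
Total: 27 x 9 = 243 chairs

243 chairs


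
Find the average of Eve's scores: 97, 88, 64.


Add the scores:
97 + 88 + 64 = 249
Divide by the number of tests:
249 / 3 = 83

83


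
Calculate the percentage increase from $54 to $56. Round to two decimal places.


Find the absolute change:
|56 - 54| = 2
Divide by original and multiply by 100:
2 / 54 x 100 = 3.7037...% ≈ 3.7%

3.7%


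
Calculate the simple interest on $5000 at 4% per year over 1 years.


Use the formula I = P x R x T / 100
P x R x T = 5000 x 4 x 1 = 20000
I = 20000 / 100 = $200

$200


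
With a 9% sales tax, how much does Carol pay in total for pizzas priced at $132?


Calculate the tax:
9% of $132 = $11.88
Add tax to price:
$132 + $11.88 = $143.88

$143.88


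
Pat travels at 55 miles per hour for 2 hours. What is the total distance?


Use the formula: distance = speed x time
Speed = 55 mph, Time = 2 hours
55 x 2 = 110 miles

110 miles


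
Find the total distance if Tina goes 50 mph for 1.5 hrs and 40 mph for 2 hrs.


Leg 1 distance:
50 x 1.5 = 75 miles
Leg 2 distance:
40 x 2 = 80 miles
Total distance:
75 + 80 = 155 miles

155 miles


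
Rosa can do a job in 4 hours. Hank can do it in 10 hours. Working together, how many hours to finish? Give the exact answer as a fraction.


Rosa's rate: 1/4 of the job per hour
Hank's rate: 1/10 of the job per hour
Combined rate: 1/4 + 1/10 = 7/20 per hour
Time = 1 / (7/20) = 20/7 hours (≈ 2.86 hours)

20/7 hours


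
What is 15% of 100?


Convert percentage to decimal:
15% = 0.15
Multiply:
100 x 0.15 = 15

15


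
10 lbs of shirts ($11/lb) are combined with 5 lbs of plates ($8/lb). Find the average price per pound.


Cost of shirts:
10 x $11 = $110
Cost of plates:
5 x $8 = $40
Total cost: $110 + $40 = $150
Total weight: 15 lbs
Average: $150 / 15 = $10/lb

$10/lb


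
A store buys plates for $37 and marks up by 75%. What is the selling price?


Calculate the markup amount:
75% of $37 = $27.75
Add to cost:
$37 + $27.75 = $64.75

$64.75


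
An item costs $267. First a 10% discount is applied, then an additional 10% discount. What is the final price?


First discount:
10% of $267 = $26.70
Price after first discount:
$267 - $26.70 = $240.30
Second discount:
10% of $240.30 = $24.03
Final price:
$240.30 - $24.03 = $216.27

$216.27


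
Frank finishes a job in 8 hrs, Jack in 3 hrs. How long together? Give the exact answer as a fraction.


Frank's rate: 1/8 of the job per hour
Jack's rate: 1/3 of the job per hour
Combined rate: 1/8 + 1/3 = 11/24 per hour
Time = 1 / (11/24) = 24/11 hours (≈ 2.18 hours)

24/11 hours


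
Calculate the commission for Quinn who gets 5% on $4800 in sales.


Convert rate to decimal:
5% = 0.05
Multiply by sales:
$4800 x 0.05 = $240

$240


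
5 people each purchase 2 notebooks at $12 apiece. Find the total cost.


Cost per person:
2 x $12 = $24
Group total:
5 x $24 = $120

$120


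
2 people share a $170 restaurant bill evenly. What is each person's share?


Total bill: $170
Number of people: 2
Each pays: $170 / 2 = $85

$85


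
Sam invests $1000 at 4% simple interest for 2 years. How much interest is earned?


Use the formula I = P x R x T / 100
P x R x T = 1000 x 4 x 2 = 8000
I = 8000 / 100 = $80

$80


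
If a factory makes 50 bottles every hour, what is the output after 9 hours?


Production rate: 50 bottles per hour
Time: 9 hours
Total: 50 x 9 = 450 bottles

450 bottles


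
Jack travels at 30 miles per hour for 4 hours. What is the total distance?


Use the formula: distance = speed x time
Speed = 30 mph, Time = 4 hours
30 x 4 = 120 miles

120 miles


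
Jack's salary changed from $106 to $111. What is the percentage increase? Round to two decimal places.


Find the absolute change:
|111 - 106| = 5
Divide by original and multiply by 100:
5 / 106 x 100 = 4.7169...% ≈ 4.72%

4.72%


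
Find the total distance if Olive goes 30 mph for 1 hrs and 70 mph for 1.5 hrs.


Leg 1 distance:
30 x 1 = 30 miles
Leg 2 distance:
70 x 1.5 = 105 miles
Total distance:
30 + 105 = 135 miles

135 miles


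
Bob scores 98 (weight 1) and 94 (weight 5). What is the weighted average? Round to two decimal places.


Weighted sum:
1 x 98 + 5 x 94 = 568
Total weight:
1 + 5 = 6
Weighted average:
568 / 6 = 94.6666... ≈ 94.67

94.67


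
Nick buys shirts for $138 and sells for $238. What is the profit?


Selling price = $238
Cost price = $138
Profit = selling price - cost price:
Profit = $238 - $138 = $100

$100


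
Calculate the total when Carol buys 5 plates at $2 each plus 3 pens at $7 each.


Cost of plates:
5 x $2 = $10
Cost of pens:
3 x $7 = $21
Add both:
$10 + $21 = $31

$31


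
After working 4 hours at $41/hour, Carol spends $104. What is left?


Calculate earnings:
4 x $41 = $164
Subtract spending:
$164 - $104 = $60

$60


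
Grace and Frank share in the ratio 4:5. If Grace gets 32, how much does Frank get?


Find the multiplier:
32 / 4 = 8
Apply to Frank's share:
5 x 8 = 40

40


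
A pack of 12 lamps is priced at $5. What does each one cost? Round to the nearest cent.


Total cost: $5
Number of items: 12
Unit price: $5 / 12 = $0.4166... ≈ $0.42

$0.42


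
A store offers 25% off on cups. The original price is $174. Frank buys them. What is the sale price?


Calculate the discount amount:
25% of $174 = $43.50
Subtract from original:
$174 - $43.50 = $130.50

$130.50


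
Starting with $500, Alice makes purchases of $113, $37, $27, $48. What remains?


Add up expenses:
$113 + $37 + $27 + $48 = $225
Subtract from budget:
$500 - $225 = $275

$275


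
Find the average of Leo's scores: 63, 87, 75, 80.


Add the scores:
63 + 87 + 75 + 80 = 305
Divide by the number of tests:
305 / 4 = 76.25

76.25


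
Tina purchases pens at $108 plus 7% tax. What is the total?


Calculate the tax:
7% of $108 = $7.56
Add tax to price:
$108 + $7.56 = $115.56

$115.56


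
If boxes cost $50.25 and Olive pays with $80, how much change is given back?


Start with the amount paid:
$80
Subtract the price:
$80 - $50.25 = $29.75

$29.75


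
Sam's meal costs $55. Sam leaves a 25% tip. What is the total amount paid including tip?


Calculate the tip:
25% of $55 = $13.75
Add tip to meal cost:
$55 + $13.75 = $68.75

$68.75


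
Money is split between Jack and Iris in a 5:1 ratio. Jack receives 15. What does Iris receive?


Find the multiplier:
15 / 5 = 3
Apply to Iris's share:
1 x 3 = 3

3


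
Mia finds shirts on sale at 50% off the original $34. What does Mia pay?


Calculate the discount amount:
50% of $34 = $17
Subtract from original:
$34 - $17 = $17

$17


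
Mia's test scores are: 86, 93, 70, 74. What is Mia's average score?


Add the scores:
86 + 93 + 70 + 74 = 323
Divide by the number of tests:
323 / 4 = 80.75

80.75


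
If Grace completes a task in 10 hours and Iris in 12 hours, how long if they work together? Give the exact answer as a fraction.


Grace's rate: 1/10 of the job per hour
Iris's rate: 1/12 of the job per hour
Combined rate: 1/10 + 1/12 = 11/60 per hour
Time = 1 / (11/60) = 60/11 hours (≈ 5.45 hours)

60/11 hours


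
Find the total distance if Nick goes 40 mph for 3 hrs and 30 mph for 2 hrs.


Leg 1 distance:
40 x 3 = 120 miles
Leg 2 distance:
30 x 2 = 60 miles
Total distance:
120 + 60 = 180 miles

180 miles


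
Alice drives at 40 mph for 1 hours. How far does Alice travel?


Use the formula: distance = speed x time
Speed = 40 mph, Time = 1 hours
40 x 1 = 40 miles

40 miles


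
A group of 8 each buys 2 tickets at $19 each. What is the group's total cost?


Cost per person:
2 x $19 = $38
Group total:
8 x $38 = $304

$304


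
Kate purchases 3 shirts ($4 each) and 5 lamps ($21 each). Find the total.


Cost of shirts:
3 x $4 = $12
Cost of lamps:
5 x $21 = $105
Add both:
$12 + $105 = $117

$117


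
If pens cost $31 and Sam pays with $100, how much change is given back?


Start with the amount paid:
$100
Subtract the price:
$100 - $31 = $69

$69


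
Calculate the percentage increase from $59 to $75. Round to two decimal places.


Find the absolute change:
|75 - 59| = 16
Divide by original and multiply by 100:
16 / 59 x 100 = 27.1186...% ≈ 27.12%

27.12%


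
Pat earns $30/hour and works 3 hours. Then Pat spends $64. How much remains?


Calculate earnings:
3 x $30 = $90
Subtract spending:
$90 - $64 = $26

$26


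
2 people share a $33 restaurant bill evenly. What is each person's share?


Total bill: $33
Number of people: 2
Each pays: $33 / 2 = $16.50

$16.50


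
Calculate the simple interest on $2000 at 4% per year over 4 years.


Use the formula I = P x R x T / 100
P x R x T = 2000 x 4 x 4 = 32000
I = 32000 / 100 = $320

$320


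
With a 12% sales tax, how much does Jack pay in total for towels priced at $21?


Calculate the tax:
12% of $21 = $2.52
Add tax to price:
$21 + $2.52 = $23.52

$23.52


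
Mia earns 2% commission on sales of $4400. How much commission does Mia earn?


Convert rate to decimal:
2% = 0.02
Multiply by sales:
$4400 x 0.02 = $88

$88


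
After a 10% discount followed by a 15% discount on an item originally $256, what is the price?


First discount:
10% of $256 = $25.60
Price after first discount:
$256 - $25.60 = $230.40
Second discount:
15% of $230.40 = $34.56
Final price:
$230.40 - $34.56 = $195.84

$195.84


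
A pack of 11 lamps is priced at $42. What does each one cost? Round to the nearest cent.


Total cost: $42
Number of items: 11
Unit price: $42 / 11 = $3.8181... ≈ $3.82

$3.82


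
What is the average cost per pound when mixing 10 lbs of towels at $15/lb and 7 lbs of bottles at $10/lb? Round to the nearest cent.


Cost of towels:
10 x $15 = $150
Cost of bottles:
7 x $10 = $70
Total cost: $150 + $70 = $220
Total weight: 17 lbs
Average: $220 / 17 = $12.9411... ≈ $12.94/lb

$12.94/lb


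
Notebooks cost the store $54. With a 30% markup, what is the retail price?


Calculate the markup amount:
30% of $54 = $16.20
Add to cost:
$54 + $16.20 = $70.20

$70.20


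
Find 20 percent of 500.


Convert percentage to decimal:
20% = 0.2
Multiply:
500 x 0.2 = 100

100


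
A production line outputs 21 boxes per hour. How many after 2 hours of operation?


Production rate: 21 boxes per hour
Time: 2 hours
Total: 21 x 2 = 42 boxes

42 boxes


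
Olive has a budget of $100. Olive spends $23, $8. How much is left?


Add up expenses:
$23 + $8 = $31
Subtract from budget:
$100 - $31 = $69

$69


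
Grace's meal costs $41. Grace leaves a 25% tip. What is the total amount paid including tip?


Calculate the tip:
25% of $41 = $10.25
Add tip to meal cost:
$41 + $10.25 = $51.25

$51.25


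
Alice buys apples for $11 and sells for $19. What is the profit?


Selling price = $19
Cost price = $11
Profit = selling price - cost price:
Profit = $19 - $11 = $8

$8


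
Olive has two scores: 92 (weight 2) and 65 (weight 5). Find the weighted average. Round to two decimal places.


Weighted sum:
2 x 92 + 5 x 65 = 509
Total weight:
2 + 5 = 7
Weighted average:
509 / 7 = 72.7142... ≈ 72.71

72.71


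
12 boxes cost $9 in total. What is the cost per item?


Total cost: $9
Number of items: 12
Unit price: $9 / 12 = $0.75

$0.75


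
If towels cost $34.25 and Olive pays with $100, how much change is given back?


Start with the amount paid:
$100
Subtract the price:
$100 - $34.25 = $65.75

$65.75


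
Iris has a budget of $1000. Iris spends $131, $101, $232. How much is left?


Add up expenses:
$131 + $101 + $232 = $464
Subtract from budget:
$1000 - $464 = $536

$536


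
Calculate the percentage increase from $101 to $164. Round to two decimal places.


Find the absolute change:
|164 - 101| = 63
Divide by original and multiply by 100:
63 / 101 x 100 = 62.3762...% ≈ 62.38%

62.38%


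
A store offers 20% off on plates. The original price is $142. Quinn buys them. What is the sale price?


Calculate the discount amount:
20% of $142 = $28.40
Subtract from original:
$142 - $28.40 = $113.60

$113.60


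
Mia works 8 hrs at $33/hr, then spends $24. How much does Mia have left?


Calculate earnings:
8 x $33 = $264
Subtract spending:
$264 - $24 = $240

$240


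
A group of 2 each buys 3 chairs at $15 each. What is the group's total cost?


Cost per person:
3 x $15 = $45
Group total:
2 x $45 = $90

$90


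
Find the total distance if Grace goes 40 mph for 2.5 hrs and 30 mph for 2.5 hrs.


Leg 1 distance:
40 x 2.5 = 100 miles
Leg 2 distance:
30 x 2.5 = 75 miles
Total distance:
100 + 75 = 175 miles

175 miles


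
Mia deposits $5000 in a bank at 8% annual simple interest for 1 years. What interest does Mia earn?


Use the formula I = P x R x T / 100
P x R x T = 5000 x 8 x 1 = 40000
I = 40000 / 100 = $400

$400


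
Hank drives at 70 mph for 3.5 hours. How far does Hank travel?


Use the formula: distance = speed x time
Speed = 70 mph, Time = 3.5 hours
70 x 3.5 = 245 miles

245 miles


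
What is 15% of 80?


Convert percentage to decimal:
15% = 0.15
Multiply:
80 x 0.15 = 12

12


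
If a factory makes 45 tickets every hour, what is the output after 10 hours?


Production rate: 45 tickets per hour
Time: 10 hours
Total: 45 x 10 = 450 tickets

450 tickets


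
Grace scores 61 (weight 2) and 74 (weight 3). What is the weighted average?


Weighted sum:
2 x 61 + 3 x 74 = 344
Total weight:
2 + 3 = 5
Weighted average:
344 / 5 = 68.8

68.8


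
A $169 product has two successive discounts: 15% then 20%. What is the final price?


First discount:
15% of $169 = $25.35
Price after first discount:
$169 - $25.35 = $143.65
Second discount:
20% of $143.65 = $28.73
Final price:
$143.65 - $28.73 = $114.92

$114.92


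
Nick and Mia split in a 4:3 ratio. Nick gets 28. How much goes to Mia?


Find the multiplier:
28 / 4 = 7
Apply to Mia's share:
3 x 7 = 21

21


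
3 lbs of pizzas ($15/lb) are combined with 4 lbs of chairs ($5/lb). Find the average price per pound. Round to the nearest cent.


Cost of pizzas:
3 x $15 = $45
Cost of chairs:
4 x $5 = $20
Total cost: $45 + $20 = $65
Total weight: 7 lbs
Average: $65 / 7 = $9.2857... ≈ $9.29/lb

$9.29/lb


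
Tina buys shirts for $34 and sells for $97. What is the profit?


Selling price = $97
Cost price = $34
Profit = selling price - cost price:
Profit = $97 - $34 = $63

$63


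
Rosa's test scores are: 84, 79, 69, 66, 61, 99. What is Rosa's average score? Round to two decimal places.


Add the scores:
84 + 79 + 69 + 66 + 61 + 99 = 458
Divide by the number of tests:
458 / 6 = 76.3333... ≈ 76.33

76.33


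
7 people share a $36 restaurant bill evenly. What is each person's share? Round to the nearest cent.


Total bill: $36
Number of people: 7
Each pays: $36 / 7 = $5.1428... ≈ $5.14

$5.14


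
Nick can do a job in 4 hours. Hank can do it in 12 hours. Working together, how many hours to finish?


Nick's rate: 1/4 of the job per hour
Hank's rate: 1/12 of the job per hour
Combined rate: 1/4 + 1/12 = 1/3 per hour
Time = 1 / (1/3) = 3 hours

3 hours


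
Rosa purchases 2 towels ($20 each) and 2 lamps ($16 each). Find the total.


Cost of towels:
2 x $20 = $40
Cost of lamps:
2 x $16 = $32
Add both:
$40 + $32 = $72

$72


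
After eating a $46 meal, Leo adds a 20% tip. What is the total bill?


Calculate the tip:
20% of $46 = $9.20
Add tip to meal cost:
$46 + $9.20 = $55.20

$55.20


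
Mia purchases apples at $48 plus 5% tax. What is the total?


Calculate the tax:
5% of $48 = $2.40
Add tax to price:
$48 + $2.40 = $50.40

$50.40


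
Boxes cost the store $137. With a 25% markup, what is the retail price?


Calculate the markup amount:
25% of $137 = $34.25
Add to cost:
$137 + $34.25 = $171.25

$171.25


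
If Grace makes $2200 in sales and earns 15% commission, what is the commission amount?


Convert rate to decimal:
15% = 0.15
Multiply by sales:
$2200 x 0.15 = $330

$330


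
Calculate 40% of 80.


Convert percentage to decimal:
40% = 0.4
Multiply:
80 x 0.4 = 32

32


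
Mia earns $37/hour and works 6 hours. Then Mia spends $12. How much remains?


Calculate earnings:
6 x $37 = $222
Subtract spending:
$222 - $12 = $210

$210


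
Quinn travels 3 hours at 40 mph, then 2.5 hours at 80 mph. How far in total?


Leg 1 distance:
40 x 3 = 120 miles
Leg 2 distance:
80 x 2.5 = 200 miles
Total distance:
120 + 200 = 320 miles

320 miles


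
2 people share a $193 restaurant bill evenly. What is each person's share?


Total bill: $193
Number of people: 2
Each pays: $193 / 2 = $96.50

$96.50


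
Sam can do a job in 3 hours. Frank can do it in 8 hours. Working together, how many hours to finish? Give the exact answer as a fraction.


Sam's rate: 1/3 of the job per hour
Frank's rate: 1/8 of the job per hour
Combined rate: 1/3 + 1/8 = 11/24 per hour
Time = 1 / (11/24) = 24/11 hours (≈ 2.18 hours)

24/11 hours


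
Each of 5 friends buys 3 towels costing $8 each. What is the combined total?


Cost per person:
3 x $8 = $24
Group total:
5 x $24 = $120

$120


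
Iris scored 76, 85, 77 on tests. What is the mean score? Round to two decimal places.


Add the scores:
76 + 85 + 77 = 238
Divide by the number of tests:
238 / 3 = 79.3333... ≈ 79.33

79.33


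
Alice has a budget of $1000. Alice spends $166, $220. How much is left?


Add up expenses:
$166 + $220 = $386
Subtract from budget:
$1000 - $386 = $614

$614


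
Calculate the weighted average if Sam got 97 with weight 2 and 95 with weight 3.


Weighted sum:
2 x 97 + 3 x 95 = 479
Total weight:
2 + 3 = 5
Weighted average:
479 / 5 = 95.8

95.8


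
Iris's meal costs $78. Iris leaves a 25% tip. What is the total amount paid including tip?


Calculate the tip:
25% of $78 = $19.50
Add tip to meal cost:
$78 + $19.50 = $97.50

$97.50


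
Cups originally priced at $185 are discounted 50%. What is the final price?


Calculate the discount amount:
50% of $185 = $92.50
Subtract from original:
$185 - $92.50 = $92.50

$92.50


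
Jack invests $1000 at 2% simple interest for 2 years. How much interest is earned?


Use the formula I = P x R x T / 100
P x R x T = 1000 x 2 x 2 = 4000
I = 4000 / 100 = $40

$40


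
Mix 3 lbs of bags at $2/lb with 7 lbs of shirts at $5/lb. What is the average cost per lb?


Cost of bags:
3 x $2 = $6
Cost of shirts:
7 x $5 = $35
Total cost: $6 + $35 = $41
Total weight: 10 lbs
Average: $41 / 10 = $4.10/lb

$4.10/lb


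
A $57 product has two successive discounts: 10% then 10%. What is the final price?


First discount:
10% of $57 = $5.70
Price after first discount:
$57 - $5.70 = $51.30
Second discount:
10% of $51.30 = $5.13
Final price:
$51.30 - $5.13 = $46.17

$46.17


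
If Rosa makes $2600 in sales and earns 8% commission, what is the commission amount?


Convert rate to decimal:
8% = 0.08
Multiply by sales:
$2600 x 0.08 = $208

$208


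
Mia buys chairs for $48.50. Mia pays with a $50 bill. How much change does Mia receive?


Start with the amount paid:
$50
Subtract the price:
$50 - $48.50 = $1.50

$1.50


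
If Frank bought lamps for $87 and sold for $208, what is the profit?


Selling price = $208
Cost price = $87
Profit = selling price - cost price:
Profit = $208 - $87 = $121

$121


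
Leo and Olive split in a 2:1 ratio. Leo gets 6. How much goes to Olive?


Find the multiplier:
6 / 2 = 3
Apply to Olive's share:
1 x 3 = 3

3


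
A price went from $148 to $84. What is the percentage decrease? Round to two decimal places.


Find the absolute change:
|84 - 148| = 64
Divide by original and multiply by 100:
64 / 148 x 100 = 43.2432...% ≈ 43.24%

43.24%


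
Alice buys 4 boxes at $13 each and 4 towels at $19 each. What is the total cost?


Cost of boxes:
4 x $13 = $52
Cost of towels:
4 x $19 = $76
Add both:
$52 + $76 = $128

$128


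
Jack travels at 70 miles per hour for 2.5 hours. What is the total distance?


Use the formula: distance = speed x time
Speed = 70 mph, Time = 2.5 hours
70 x 2.5 = 175 miles

175 miles


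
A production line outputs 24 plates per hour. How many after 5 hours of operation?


Production rate: 24 plates per hour
Time: 5 hours
Total: 24 x 5 = 120 plates

120 plates


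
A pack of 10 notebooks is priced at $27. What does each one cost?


Total cost: $27
Number of items: 10
Unit price: $27 / 10 = $2.70

$2.70


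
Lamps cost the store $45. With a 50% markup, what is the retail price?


Calculate the markup amount:
50% of $45 = $22.50
Add to cost:
$45 + $22.50 = $67.50

$67.50


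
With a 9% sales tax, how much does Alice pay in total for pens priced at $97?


Calculate the tax:
9% of $97 = $8.73
Add tax to price:
$97 + $8.73 = $105.73

$105.73


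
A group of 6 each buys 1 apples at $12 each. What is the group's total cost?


Cost per person:
1 x $12 = $12
Group total:
6 x $12 = $72

$72


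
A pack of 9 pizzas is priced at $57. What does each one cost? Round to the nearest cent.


Total cost: $57
Number of items: 9
Unit price: $57 / 9 = $6.3333... ≈ $6.33

$6.33


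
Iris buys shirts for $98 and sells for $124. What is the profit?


Selling price = $124
Cost price = $98
Profit = selling price - cost price:
Profit = $124 - $98 = $26

$26


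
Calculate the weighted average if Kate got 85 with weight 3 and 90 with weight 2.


Weighted sum:
3 x 85 + 2 x 90 = 435
Total weight:
3 + 2 = 5
Weighted average:
435 / 5 = 87

87


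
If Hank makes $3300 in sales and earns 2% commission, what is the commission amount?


Convert rate to decimal:
2% = 0.02
Multiply by sales:
$3300 x 0.02 = $66

$66


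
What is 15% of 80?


Convert percentage to decimal:
15% = 0.15
Multiply:
80 x 0.15 = 12

12


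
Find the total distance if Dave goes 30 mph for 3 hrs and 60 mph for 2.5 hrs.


Leg 1 distance:
30 x 3 = 90 miles
Leg 2 distance:
60 x 2.5 = 150 miles
Total distance:
90 + 150 = 240 miles

240 miles


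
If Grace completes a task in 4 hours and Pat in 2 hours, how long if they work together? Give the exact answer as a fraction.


Grace's rate: 1/4 of the job per hour
Pat's rate: 1/2 of the job per hour
Combined rate: 1/4 + 1/2 = 3/4 per hour
Time = 1 / (3/4) = 4/3 hours (≈ 1.33 hours)

4/3 hours


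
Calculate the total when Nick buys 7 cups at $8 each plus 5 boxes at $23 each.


Cost of cups:
7 x $8 = $56
Cost of boxes:
5 x $23 = $115
Add both:
$56 + $115 = $171

$171


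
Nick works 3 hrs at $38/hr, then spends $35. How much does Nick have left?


Calculate earnings:
3 x $38 = $114
Subtract spending:
$114 - $35 = $79

$79


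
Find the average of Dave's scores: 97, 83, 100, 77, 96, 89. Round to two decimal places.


Add the scores:
97 + 83 + 100 + 77 + 96 + 89 = 542
Divide by the number of tests:
542 / 6 = 90.3333... ≈ 90.33

90.33


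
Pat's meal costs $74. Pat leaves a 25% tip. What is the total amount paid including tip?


Calculate the tip:
25% of $74 = $18.50
Add tip to meal cost:
$74 + $18.50 = $92.50

$92.50


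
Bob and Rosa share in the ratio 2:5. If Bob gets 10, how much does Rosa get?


Find the multiplier:
10 / 2 = 5
Apply to Rosa's share:
5 x 5 = 25

25


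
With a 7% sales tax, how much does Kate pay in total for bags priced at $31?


Calculate the tax:
7% of $31 = $2.17
Add tax to price:
$31 + $2.17 = $33.17

$33.17


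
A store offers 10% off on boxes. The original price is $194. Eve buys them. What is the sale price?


Calculate the discount amount:
10% of $194 = $19.40
Subtract from original:
$194 - $19.40 = $174.60

$174.60


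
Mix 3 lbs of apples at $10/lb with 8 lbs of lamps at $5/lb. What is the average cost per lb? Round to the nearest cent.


Cost of apples:
3 x $10 = $30
Cost of lamps:
8 x $5 = $40
Total cost: $30 + $40 = $70
Total weight: 11 lbs
Average: $70 / 11 = $6.3636... ≈ $6.36/lb

$6.36/lb


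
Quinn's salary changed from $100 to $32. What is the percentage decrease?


Find the absolute change:
|32 - 100| = 68
Divide by original and multiply by 100:
68 / 100 x 100 = 68%

68%


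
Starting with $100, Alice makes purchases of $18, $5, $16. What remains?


Add up expenses:
$18 + $5 + $16 = $39
Subtract from budget:
$100 - $39 = $61

$61


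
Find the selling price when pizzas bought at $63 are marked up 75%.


Calculate the markup amount:
75% of $63 = $47.25
Add to cost:
$63 + $47.25 = $110.25

$110.25


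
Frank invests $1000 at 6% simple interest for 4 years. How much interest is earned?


Use the formula I = P x R x T / 100
P x R x T = 1000 x 6 x 4 = 24000
I = 24000 / 100 = $240

$240


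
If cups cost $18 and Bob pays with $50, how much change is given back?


Start with the amount paid:
$50
Subtract the price:
$50 - $18 = $32

$32


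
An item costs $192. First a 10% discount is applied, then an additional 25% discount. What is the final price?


First discount:
10% of $192 = $19.20
Price after first discount:
$192 - $19.20 = $172.80
Second discount:
25% of $172.80 = $43.20
Final price:
$172.80 - $43.20 = $129.60

$129.60


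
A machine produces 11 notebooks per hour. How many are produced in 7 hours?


Production rate: 11 notebooks per hour
Time: 7 hours
Total: 11 x 7 = 77 notebooks

77 notebooks


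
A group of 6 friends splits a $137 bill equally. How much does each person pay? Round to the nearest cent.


Total bill: $137
Number of people: 6
Each pays: $137 / 6 = $22.8333... ≈ $22.83

$22.83


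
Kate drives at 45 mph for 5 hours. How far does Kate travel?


Use the formula: distance = speed x time
Speed = 45 mph, Time = 5 hours
45 x 5 = 225 miles

225 miles


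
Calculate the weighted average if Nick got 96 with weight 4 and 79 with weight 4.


Weighted sum:
4 x 96 + 4 x 79 = 700
Total weight:
4 + 4 = 8
Weighted average:
700 / 8 = 87.5

87.5


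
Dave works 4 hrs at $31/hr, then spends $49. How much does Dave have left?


Calculate earnings:
4 x $31 = $124
Subtract spending:
$124 - $49 = $75

$75


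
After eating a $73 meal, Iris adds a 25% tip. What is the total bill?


Calculate the tip:
25% of $73 = $18.25
Add tip to meal cost:
$73 + $18.25 = $91.25

$91.25


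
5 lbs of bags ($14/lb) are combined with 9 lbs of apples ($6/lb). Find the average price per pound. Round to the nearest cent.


Cost of bags:
5 x $14 = $70
Cost of apples:
9 x $6 = $54
Total cost: $70 + $54 = $124
Total weight: 14 lbs
Average: $124 / 14 = $8.8571... ≈ $8.86/lb

$8.86/lb


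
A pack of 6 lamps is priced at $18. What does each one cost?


Total cost: $18
Number of items: 6
Unit price: $18 / 6 = $3

$3


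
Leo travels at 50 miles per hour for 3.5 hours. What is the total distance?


Use the formula: distance = speed x time
Speed = 50 mph, Time = 3.5 hours
50 x 3.5 = 175 miles

175 miles


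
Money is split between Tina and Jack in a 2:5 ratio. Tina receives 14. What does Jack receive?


Find the multiplier:
14 / 2 = 7
Apply to Jack's share:
5 x 7 = 35

35


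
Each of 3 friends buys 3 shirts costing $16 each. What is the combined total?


Cost per person:
3 x $16 = $48
Group total:
3 x $48 = $144

$144


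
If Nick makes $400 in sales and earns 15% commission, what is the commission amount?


Convert rate to decimal:
15% = 0.15
Multiply by sales:
$400 x 0.15 = $60

$60


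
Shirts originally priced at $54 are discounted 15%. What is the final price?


Calculate the discount amount:
15% of $54 = $8.10
Subtract from original:
$54 - $8.10 = $45.90

$45.90


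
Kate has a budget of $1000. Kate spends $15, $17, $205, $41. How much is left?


Add up expenses:
$15 + $17 + $205 + $41 = $278
Subtract from budget:
$1000 - $278 = $722

$722


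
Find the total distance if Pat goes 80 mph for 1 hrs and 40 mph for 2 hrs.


Leg 1 distance:
80 x 1 = 80 miles
Leg 2 distance:
40 x 2 = 80 miles
Total distance:
80 + 80 = 160 miles

160 miles


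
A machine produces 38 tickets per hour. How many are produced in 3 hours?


Production rate: 38 tickets per hour
Time: 3 hours
Total: 38 x 3 = 114 tickets

114 tickets


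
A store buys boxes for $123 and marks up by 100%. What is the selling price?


Calculate the markup amount:
100% of $123 = $123
Add to cost:
$123 + $123 = $246

$246


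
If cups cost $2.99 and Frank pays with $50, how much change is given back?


Start with the amount paid:
$50
Subtract the price:
$50 - $2.99 = $47.01

$47.01


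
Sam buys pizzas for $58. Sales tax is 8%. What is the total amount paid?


Calculate the tax:
8% of $58 = $4.64
Add tax to price:
$58 + $4.64 = $62.64

$62.64


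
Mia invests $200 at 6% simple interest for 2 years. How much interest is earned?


Use the formula I = P x R x T / 100
P x R x T = 200 x 6 x 2 = 2400
I = 2400 / 100 = $24

$24


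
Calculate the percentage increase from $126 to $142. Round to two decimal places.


Find the absolute change:
|142 - 126| = 16
Divide by original and multiply by 100:
16 / 126 x 100 = 12.6984...% ≈ 12.7%

12.7%


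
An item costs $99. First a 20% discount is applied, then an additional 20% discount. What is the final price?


First discount:
20% of $99 = $19.80
Price after first discount:
$99 - $19.80 = $79.20
Second discount:
20% of $79.20 = $15.84
Final price:
$79.20 - $15.84 = $63.36

$63.36


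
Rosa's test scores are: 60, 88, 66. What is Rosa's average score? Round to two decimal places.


Add the scores:
60 + 88 + 66 = 214
Divide by the number of tests:
214 / 3 = 71.3333... ≈ 71.33

71.33


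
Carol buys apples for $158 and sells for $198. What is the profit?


Selling price = $198
Cost price = $158
Profit = selling price - cost price:
Profit = $198 - $158 = $40

$40


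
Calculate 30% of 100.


Convert percentage to decimal:
30% = 0.3
Multiply:
100 x 0.3 = 30

30


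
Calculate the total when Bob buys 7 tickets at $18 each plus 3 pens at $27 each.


Cost of tickets:
7 x $18 = $126
Cost of pens:
3 x $27 = $81
Add both:
$126 + $81 = $207

$207


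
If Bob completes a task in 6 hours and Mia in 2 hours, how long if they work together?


Bob's rate: 1/6 of the job per hour
Mia's rate: 1/2 of the job per hour
Combined rate: 1/6 + 1/2 = 2/3 per hour
Time = 1 / (2/3) = 3/2 = 1.5 hours

1.5 hours


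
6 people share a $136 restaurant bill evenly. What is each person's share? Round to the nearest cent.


Total bill: $136
Number of people: 6
Each pays: $136 / 6 = $22.6666... ≈ $22.67

$22.67


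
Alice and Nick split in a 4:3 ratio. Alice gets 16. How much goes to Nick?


Find the multiplier:
16 / 4 = 4
Apply to Nick's share:
3 x 4 = 12

12


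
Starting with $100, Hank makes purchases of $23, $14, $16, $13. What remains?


Add up expenses:
$23 + $14 + $16 + $13 = $66
Subtract from budget:
$100 - $66 = $34

$34


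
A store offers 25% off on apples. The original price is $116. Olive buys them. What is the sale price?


Calculate the discount amount:
25% of $116 = $29
Subtract from original:
$116 - $29 = $87

$87


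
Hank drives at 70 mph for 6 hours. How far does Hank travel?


Use the formula: distance = speed x time
Speed = 70 mph, Time = 6 hours
70 x 6 = 420 miles

420 miles


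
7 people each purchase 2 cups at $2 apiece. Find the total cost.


Cost per person:
2 x $2 = $4
Group total:
7 x $4 = $28

$28


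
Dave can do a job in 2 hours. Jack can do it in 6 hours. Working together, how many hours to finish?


Dave's rate: 1/2 of the job per hour
Jack's rate: 1/6 of the job per hour
Combined rate: 1/2 + 1/6 = 2/3 per hour
Time = 1 / (2/3) = 3/2 = 1.5 hours

1.5 hours


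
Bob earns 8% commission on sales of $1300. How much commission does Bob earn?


Convert rate to decimal:
8% = 0.08
Multiply by sales:
$1300 x 0.08 = $104

$104


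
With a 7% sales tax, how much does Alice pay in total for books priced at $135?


Calculate the tax:
7% of $135 = $9.45
Add tax to price:
$135 + $9.45 = $144.45

$144.45


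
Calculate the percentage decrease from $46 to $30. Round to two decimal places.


Find the absolute change:
|30 - 46| = 16
Divide by original and multiply by 100:
16 / 46 x 100 = 34.7826...% ≈ 34.78%

34.78%


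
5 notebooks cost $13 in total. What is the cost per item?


Total cost: $13
Number of items: 5
Unit price: $13 / 5 = $2.60

$2.60


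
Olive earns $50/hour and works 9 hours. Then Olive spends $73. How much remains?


Calculate earnings:
9 x $50 = $450
Subtract spending:
$450 - $73 = $377

$377


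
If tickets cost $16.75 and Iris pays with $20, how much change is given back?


Start with the amount paid:
$20
Subtract the price:
$20 - $16.75 = $3.25

$3.25


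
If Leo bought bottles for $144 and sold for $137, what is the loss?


Selling price = $137
Cost price = $144
Loss = cost price - selling price:
Loss = $144 - $137 = $7

$7


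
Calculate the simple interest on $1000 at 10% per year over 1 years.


Use the formula I = P x R x T / 100
P x R x T = 1000 x 10 x 1 = 10000
I = 10000 / 100 = $100

$100


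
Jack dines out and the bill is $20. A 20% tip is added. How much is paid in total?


Calculate the tip:
20% of $20 = $4
Add tip to meal cost:
$20 + $4 = $24

$24


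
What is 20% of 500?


Convert percentage to decimal:
20% = 0.2
Multiply:
500 x 0.2 = 100

100


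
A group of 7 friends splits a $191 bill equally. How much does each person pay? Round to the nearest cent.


Total bill: $191
Number of people: 7
Each pays: $191 / 7 = $27.2857... ≈ $27.29

$27.29


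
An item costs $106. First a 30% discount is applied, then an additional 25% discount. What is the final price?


First discount:
30% of $106 = $31.80
Price after first discount:
$106 - $31.80 = $74.20
Second discount:
25% of $74.20 = $18.55
Final price:
$74.20 - $18.55 = $55.65

$55.65


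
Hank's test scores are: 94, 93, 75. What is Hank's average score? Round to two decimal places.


Add the scores:
94 + 93 + 75 = 262
Divide by the number of tests:
262 / 3 = 87.3333... ≈ 87.33

87.33


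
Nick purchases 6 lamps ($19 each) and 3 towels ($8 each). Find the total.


Cost of lamps:
6 x $19 = $114
Cost of towels:
3 x $8 = $24
Add both:
$114 + $24 = $138

$138


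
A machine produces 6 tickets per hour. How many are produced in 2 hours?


Production rate: 6 tickets per hour
Time: 2 hours
Total: 6 x 2 = 12 tickets

12 tickets


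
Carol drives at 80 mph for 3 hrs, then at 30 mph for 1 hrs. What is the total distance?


Leg 1 distance:
80 x 3 = 240 miles
Leg 2 distance:
30 x 1 = 30 miles
Total distance:
240 + 30 = 270 miles

270 miles


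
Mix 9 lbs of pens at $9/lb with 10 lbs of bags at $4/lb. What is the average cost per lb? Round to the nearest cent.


Cost of pens:
9 x $9 = $81
Cost of bags:
10 x $4 = $40
Total cost: $81 + $40 = $121
Total weight: 19 lbs
Average: $121 / 19 = $6.3684... ≈ $6.37/lb

$6.37/lb


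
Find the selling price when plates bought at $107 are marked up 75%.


Calculate the markup amount:
75% of $107 = $80.25
Add to cost:
$107 + $80.25 = $187.25

$187.25


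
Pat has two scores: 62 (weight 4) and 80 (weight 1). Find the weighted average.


Weighted sum:
4 x 62 + 1 x 80 = 328
Total weight:
4 + 1 = 5
Weighted average:
328 / 5 = 65.6

65.6


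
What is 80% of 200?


Convert percentage to decimal:
80% = 0.8
Multiply:
200 x 0.8 = 160

160


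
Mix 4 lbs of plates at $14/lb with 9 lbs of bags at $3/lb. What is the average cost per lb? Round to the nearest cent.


Cost of plates:
4 x $14 = $56
Cost of bags:
9 x $3 = $27
Total cost: $56 + $27 = $83
Total weight: 13 lbs
Average: $83 / 13 = $6.3846... ≈ $6.38/lb

$6.38/lb


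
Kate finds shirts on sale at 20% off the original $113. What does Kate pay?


Calculate the discount amount:
20% of $113 = $22.60
Subtract from original:
$113 - $22.60 = $90.40

$90.40


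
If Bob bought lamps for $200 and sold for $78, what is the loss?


Selling price = $78
Cost price = $200
Loss = cost price - selling price:
Loss = $200 - $78 = $122

$122


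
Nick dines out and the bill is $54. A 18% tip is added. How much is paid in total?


Calculate the tip:
18% of $54 = $9.72
Add tip to meal cost:
$54 + $9.72 = $63.72

$63.72


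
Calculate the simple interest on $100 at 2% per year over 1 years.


Use the formula I = P x R x T / 100
P x R x T = 100 x 2 x 1 = 200
I = 200 / 100 = $2

$2


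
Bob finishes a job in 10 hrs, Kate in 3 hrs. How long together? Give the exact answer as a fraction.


Bob's rate: 1/10 of the job per hour
Kate's rate: 1/3 of the job per hour
Combined rate: 1/10 + 1/3 = 13/30 per hour
Time = 1 / (13/30) = 30/13 hours (≈ 2.31 hours)

30/13 hours


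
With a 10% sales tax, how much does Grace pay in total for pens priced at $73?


Calculate the tax:
10% of $73 = $7.30
Add tax to price:
$73 + $7.30 = $80.30

$80.30
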